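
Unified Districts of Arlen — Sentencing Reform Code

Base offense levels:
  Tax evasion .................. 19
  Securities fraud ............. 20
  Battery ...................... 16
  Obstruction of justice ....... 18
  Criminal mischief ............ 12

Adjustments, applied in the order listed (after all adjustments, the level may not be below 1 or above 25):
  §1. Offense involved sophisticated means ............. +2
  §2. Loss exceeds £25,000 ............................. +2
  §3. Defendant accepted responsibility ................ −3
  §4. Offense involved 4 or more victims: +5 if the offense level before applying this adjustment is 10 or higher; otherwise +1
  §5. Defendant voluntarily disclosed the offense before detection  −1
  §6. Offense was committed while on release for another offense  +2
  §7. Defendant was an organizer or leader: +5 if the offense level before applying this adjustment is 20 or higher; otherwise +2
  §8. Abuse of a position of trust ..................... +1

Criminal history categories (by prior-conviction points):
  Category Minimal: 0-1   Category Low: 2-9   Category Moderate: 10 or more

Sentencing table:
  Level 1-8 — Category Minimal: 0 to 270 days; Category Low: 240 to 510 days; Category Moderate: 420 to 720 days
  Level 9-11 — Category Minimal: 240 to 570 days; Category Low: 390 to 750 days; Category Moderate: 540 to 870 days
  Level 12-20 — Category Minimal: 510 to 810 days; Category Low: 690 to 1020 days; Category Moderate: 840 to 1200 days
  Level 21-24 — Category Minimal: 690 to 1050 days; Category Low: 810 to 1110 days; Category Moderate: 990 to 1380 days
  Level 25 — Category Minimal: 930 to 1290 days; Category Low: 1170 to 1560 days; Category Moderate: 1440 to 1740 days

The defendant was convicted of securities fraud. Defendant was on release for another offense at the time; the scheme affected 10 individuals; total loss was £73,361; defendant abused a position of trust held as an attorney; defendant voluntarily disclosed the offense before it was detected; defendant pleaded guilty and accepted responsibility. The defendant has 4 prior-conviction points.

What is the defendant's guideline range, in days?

Base offense level for securities fraud: 20.
§1 does not apply.
§2 applies: 20 + 2 = 22.
§3 applies: 22 − 3 = 19.
§4 applies (level before this adjustment is 19 ≥ 10, so +5): 19 + 5 = 24.
§5 applies: 24 − 1 = 23.
§6 applies: 23 + 2 = 25.
§8 applies: 25 + 1 = 26.
Level 26 exceeds the maximum of 25; capped at 25.
Final offense level: 25.
Criminal history: 4 prior points → Category Low (2-9).
Level 25 falls in the 25 band.
Grid: Level 25 × Category Low = 1170-1560 days.

1170-1560 days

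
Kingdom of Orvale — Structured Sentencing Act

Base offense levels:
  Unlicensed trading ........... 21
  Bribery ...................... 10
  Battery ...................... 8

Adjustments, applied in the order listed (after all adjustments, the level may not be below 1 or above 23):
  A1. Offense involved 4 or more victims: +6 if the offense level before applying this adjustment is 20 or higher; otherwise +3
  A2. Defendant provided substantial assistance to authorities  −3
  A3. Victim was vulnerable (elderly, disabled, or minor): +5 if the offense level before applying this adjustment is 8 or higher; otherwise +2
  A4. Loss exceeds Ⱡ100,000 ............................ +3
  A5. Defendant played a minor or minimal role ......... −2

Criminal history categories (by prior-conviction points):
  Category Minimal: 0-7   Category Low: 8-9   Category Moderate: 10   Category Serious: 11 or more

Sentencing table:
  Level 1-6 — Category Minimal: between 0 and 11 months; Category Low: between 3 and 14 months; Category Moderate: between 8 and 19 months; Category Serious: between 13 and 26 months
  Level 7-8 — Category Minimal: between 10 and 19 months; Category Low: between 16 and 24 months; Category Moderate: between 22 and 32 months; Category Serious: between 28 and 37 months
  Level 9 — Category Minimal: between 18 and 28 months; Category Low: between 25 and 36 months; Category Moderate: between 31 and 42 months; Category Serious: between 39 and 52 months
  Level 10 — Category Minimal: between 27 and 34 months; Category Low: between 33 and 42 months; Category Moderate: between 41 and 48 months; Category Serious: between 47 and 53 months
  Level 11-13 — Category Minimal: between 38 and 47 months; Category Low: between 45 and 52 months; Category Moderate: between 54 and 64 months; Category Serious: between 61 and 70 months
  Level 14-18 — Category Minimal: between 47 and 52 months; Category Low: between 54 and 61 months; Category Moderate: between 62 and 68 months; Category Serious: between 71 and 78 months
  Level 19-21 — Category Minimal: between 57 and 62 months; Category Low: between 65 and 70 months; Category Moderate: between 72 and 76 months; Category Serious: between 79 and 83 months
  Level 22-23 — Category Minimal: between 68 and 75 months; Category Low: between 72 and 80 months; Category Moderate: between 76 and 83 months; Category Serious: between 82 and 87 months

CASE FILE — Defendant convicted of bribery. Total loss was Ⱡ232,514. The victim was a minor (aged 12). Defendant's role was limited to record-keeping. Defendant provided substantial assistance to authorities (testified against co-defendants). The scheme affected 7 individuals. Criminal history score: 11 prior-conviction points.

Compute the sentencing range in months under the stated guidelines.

71-78 months

Base offense level for bribery: 10.
A1 applies (level before this adjustment is 10 < 20, so +3): 10 + 3 = 13.
A2 applies: 13 − 3 = 10.
A3 applies (level before this adjustment is 10 ≥ 8, so +5): 10 + 5 = 15.
A4 applies: 15 + 3 = 18.
A5 applies: 18 − 2 = 16.
Final offense level: 16.
Criminal history: 11 prior points → Category Serious (11+).
Level 16 falls in the 14-18 band.
Grid: Level 14-18 × Category Serious = 71-78 months.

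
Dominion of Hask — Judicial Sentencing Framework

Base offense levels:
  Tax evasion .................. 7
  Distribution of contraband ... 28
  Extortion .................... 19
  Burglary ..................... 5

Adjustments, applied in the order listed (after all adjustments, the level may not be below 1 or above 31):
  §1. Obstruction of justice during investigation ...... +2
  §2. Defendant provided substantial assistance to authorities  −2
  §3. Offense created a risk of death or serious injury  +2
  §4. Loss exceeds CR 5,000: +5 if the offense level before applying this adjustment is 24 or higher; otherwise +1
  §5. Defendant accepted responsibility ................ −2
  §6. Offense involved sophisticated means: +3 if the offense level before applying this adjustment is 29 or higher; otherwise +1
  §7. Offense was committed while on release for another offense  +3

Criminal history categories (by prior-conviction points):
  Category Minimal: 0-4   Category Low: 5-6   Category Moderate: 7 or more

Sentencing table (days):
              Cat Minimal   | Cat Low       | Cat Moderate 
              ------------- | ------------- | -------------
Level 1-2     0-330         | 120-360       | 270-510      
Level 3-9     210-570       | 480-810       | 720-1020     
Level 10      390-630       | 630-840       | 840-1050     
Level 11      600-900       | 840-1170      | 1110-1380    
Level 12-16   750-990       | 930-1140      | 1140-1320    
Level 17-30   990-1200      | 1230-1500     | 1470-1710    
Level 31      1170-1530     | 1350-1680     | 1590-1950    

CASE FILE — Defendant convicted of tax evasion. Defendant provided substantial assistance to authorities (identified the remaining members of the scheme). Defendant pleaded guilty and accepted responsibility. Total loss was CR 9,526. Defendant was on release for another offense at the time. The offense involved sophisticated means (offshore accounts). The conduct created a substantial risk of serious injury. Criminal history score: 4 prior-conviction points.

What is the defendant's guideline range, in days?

Base offense level for tax evasion: 7.
§1 does not apply.
§2 applies: 7 − 2 = 5.
§3 applies: 5 + 2 = 7.
§4 applies (level before this adjustment is 7 < 24, so +1): 7 + 1 = 8.
§5 applies: 8 − 2 = 6.
§6 applies (level before this adjustment is 6 < 29, so +1): 6 + 1 = 7.
§7 applies: 7 + 3 = 10.
Final offense level: 10.
Criminal history: 4 prior points → Category Minimal (0-4).
Level 10 falls in the 10 band.
Grid: Level 10 × Category Minimal = 390-630 days.

390-630 days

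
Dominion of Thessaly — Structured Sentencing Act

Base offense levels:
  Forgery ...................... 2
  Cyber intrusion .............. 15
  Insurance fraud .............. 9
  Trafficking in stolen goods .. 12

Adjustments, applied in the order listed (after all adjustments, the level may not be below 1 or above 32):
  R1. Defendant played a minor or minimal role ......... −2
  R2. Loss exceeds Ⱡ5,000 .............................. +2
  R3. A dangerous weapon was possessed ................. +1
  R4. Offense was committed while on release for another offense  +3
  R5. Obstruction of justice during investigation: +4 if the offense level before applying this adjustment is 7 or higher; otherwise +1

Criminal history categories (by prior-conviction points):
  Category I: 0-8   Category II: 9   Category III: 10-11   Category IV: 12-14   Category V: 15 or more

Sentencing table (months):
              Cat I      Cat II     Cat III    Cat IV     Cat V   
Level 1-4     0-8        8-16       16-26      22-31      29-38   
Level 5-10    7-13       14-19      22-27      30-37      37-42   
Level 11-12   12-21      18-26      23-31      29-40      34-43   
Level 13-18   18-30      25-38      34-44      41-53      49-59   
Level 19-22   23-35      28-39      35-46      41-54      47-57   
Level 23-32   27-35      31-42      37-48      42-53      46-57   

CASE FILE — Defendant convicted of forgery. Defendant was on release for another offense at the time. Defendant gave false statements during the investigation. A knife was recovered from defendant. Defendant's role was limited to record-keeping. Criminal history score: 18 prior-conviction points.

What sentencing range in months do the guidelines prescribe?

Base offense level for forgery: 2.
R1 applies: 2 − 2 = 0.
R2 does not apply.
R3 applies: 0 + 1 = 1.
R4 applies: 1 + 3 = 4.
R5 applies (level before this adjustment is 4 < 7, so +1): 4 + 1 = 5.
Final offense level: 5.
Criminal history: 18 prior points → Category V (15+).
Level 5 falls in the 5-10 band.
Grid: Level 5-10 × Category V = 37-42 months.

37-42 months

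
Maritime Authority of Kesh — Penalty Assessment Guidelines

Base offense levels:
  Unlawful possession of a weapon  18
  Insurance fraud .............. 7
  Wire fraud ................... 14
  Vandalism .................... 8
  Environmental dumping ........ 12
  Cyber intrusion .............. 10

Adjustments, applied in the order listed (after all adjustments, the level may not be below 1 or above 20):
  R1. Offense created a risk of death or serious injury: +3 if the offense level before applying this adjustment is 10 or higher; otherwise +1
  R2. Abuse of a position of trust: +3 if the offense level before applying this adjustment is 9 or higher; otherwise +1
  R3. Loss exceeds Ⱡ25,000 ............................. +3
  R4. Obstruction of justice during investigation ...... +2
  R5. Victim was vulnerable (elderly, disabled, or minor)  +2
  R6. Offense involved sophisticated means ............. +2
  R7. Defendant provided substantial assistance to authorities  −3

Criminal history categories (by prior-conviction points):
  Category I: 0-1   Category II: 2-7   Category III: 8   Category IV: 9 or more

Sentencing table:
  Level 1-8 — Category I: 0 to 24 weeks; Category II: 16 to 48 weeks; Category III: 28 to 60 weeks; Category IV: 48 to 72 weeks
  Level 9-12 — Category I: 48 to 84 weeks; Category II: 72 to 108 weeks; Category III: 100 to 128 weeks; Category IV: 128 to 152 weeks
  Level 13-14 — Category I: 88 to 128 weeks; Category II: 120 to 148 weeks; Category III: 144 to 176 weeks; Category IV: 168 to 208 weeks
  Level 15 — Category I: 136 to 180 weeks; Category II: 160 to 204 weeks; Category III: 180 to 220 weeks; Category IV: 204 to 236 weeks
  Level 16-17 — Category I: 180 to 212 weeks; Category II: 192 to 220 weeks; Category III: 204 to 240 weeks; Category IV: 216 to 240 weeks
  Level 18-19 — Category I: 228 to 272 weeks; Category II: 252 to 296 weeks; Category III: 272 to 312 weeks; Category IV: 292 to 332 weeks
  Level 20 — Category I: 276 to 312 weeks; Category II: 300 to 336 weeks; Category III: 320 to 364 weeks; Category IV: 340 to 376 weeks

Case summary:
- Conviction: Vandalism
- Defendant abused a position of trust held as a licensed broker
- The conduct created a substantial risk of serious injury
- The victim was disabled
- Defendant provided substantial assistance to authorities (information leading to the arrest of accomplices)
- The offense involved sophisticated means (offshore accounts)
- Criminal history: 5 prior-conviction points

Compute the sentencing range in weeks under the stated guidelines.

Base offense level for vandalism: 8.
R1 applies (level before this adjustment is 8 < 10, so +1): 8 + 1 = 9.
R2 applies (level before this adjustment is 9 ≥ 9, so +3): 9 + 3 = 12.
R5 applies: 12 + 2 = 14.
R6 applies: 14 + 2 = 16.
R7 applies: 16 − 3 = 13.
Final offense level: 13.
Criminal history: 5 prior points → Category II (2-7).
Level 13 falls in the 13-14 band.
Grid: Level 13-14 × Category II = 120-148 weeks.

120-148 weeks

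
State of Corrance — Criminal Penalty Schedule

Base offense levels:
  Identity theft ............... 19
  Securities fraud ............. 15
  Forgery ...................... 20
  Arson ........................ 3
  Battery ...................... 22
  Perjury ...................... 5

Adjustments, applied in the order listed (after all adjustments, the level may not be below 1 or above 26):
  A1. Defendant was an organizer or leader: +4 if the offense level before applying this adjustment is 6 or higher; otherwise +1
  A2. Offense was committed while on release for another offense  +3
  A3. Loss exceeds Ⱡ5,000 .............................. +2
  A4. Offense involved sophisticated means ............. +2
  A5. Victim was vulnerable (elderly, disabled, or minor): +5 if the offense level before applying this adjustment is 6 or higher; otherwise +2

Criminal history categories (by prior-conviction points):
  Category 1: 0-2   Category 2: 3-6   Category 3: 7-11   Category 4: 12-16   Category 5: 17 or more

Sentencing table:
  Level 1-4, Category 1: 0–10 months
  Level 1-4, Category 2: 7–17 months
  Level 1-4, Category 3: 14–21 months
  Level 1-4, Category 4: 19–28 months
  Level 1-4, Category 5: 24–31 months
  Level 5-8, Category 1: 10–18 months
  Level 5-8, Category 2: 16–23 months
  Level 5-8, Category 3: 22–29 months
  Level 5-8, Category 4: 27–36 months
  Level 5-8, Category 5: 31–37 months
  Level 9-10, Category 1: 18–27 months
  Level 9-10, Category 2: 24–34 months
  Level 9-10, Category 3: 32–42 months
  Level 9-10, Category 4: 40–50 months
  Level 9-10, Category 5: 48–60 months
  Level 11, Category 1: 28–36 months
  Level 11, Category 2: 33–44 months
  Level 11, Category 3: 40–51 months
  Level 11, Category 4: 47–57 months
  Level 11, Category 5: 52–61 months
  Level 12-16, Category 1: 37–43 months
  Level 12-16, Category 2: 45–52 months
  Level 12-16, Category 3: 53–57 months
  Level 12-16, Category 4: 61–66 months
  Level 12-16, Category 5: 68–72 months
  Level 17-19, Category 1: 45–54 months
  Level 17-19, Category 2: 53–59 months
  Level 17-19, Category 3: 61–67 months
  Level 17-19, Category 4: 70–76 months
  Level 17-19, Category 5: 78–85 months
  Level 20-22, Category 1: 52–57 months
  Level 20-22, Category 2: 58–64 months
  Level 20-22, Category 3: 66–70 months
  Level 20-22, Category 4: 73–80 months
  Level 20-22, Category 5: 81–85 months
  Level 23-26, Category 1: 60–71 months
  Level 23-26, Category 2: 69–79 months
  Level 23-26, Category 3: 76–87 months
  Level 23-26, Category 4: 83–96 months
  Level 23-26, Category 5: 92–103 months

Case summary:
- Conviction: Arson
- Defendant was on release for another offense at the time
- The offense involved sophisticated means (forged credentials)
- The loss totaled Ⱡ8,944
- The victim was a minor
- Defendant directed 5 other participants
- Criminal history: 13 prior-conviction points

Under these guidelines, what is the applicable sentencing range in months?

61-66 months

Base offense level for arson: 3.
A1 applies (level before this adjustment is 3 < 6, so +1): 3 + 1 = 4.
A2 applies: 4 + 3 = 7.
A3 applies: 7 + 2 = 9.
A4 applies: 9 + 2 = 11.
A5 applies (level before this adjustment is 11 ≥ 6, so +5): 11 + 5 = 16.
Final offense level: 16.
Criminal history: 13 prior points → Category 4 (12-16).
Level 16 falls in the 12-16 band.
Grid: Level 12-16 × Category 4 = 61-66 months.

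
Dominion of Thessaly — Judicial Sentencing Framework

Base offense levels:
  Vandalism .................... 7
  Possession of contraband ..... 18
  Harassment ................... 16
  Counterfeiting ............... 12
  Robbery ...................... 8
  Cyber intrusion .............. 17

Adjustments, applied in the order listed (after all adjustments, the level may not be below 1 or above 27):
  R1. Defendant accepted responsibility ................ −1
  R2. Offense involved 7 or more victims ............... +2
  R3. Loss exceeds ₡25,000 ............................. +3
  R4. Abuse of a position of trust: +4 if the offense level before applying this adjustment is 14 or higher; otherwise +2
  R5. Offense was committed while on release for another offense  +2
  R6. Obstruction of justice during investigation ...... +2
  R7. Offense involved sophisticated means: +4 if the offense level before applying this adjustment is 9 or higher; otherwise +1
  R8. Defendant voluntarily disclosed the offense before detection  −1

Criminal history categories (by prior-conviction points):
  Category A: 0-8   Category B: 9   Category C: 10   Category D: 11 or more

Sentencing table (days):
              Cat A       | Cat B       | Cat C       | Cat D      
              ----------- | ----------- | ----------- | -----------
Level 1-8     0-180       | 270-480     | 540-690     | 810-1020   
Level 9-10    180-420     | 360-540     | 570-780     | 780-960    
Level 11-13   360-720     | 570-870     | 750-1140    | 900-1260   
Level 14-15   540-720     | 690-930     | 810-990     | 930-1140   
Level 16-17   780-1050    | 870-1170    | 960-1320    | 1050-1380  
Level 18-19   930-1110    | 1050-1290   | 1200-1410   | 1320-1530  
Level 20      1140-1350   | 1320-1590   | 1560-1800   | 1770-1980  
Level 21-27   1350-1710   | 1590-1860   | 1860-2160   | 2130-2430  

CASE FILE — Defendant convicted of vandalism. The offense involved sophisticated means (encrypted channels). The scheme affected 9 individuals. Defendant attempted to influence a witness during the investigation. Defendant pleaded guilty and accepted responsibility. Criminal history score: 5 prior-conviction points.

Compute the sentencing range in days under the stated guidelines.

540-720 days

Base offense level for vandalism: 7.
R1 applies: 7 − 1 = 6.
R2 applies: 6 + 2 = 8.
R3 does not apply.
R5 does not apply.
R6 applies: 8 + 2 = 10.
R7 applies (level before this adjustment is 10 ≥ 9, so +4): 10 + 4 = 14.
R8 does not apply.
Final offense level: 14.
Criminal history: 5 prior points → Category A (0-8).
Level 14 falls in the 14-15 band.
Grid: Level 14-15 × Category A = 540-720 days.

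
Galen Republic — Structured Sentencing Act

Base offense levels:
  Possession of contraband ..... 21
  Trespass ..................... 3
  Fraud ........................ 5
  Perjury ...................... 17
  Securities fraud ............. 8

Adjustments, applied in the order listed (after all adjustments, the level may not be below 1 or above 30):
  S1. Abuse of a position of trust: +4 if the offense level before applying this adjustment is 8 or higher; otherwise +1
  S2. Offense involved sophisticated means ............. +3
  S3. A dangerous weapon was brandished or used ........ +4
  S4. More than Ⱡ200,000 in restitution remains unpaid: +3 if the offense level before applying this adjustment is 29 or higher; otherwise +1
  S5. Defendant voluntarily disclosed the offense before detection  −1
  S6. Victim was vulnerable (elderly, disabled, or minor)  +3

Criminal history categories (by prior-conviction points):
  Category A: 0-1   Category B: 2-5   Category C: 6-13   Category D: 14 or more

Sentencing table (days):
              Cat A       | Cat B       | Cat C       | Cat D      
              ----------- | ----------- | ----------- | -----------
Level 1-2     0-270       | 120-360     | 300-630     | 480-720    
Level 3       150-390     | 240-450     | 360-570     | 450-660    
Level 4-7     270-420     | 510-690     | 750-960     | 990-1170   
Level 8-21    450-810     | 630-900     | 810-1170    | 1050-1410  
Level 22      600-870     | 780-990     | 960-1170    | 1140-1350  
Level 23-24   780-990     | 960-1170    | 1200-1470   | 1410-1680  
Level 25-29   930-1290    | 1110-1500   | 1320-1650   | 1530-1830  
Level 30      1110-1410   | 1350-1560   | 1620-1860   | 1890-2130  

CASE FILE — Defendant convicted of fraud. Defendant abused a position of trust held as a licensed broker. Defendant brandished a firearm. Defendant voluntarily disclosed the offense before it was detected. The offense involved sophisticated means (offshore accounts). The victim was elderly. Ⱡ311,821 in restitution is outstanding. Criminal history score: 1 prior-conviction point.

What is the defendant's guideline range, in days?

Base offense level for fraud: 5.
S1 applies (level before this adjustment is 5 < 8, so +1): 5 + 1 = 6.
S2 applies: 6 + 3 = 9.
S3 applies: 9 + 4 = 13.
S4 applies (level before this adjustment is 13 < 29, so +1): 13 + 1 = 14.
S5 applies: 14 − 1 = 13.
S6 applies: 13 + 3 = 16.
Final offense level: 16.
Criminal history: 1 prior point → Category A (0-1).
Level 16 falls in the 8-21 band.
Grid: Level 8-21 × Category A = 450-810 days.

450-810 days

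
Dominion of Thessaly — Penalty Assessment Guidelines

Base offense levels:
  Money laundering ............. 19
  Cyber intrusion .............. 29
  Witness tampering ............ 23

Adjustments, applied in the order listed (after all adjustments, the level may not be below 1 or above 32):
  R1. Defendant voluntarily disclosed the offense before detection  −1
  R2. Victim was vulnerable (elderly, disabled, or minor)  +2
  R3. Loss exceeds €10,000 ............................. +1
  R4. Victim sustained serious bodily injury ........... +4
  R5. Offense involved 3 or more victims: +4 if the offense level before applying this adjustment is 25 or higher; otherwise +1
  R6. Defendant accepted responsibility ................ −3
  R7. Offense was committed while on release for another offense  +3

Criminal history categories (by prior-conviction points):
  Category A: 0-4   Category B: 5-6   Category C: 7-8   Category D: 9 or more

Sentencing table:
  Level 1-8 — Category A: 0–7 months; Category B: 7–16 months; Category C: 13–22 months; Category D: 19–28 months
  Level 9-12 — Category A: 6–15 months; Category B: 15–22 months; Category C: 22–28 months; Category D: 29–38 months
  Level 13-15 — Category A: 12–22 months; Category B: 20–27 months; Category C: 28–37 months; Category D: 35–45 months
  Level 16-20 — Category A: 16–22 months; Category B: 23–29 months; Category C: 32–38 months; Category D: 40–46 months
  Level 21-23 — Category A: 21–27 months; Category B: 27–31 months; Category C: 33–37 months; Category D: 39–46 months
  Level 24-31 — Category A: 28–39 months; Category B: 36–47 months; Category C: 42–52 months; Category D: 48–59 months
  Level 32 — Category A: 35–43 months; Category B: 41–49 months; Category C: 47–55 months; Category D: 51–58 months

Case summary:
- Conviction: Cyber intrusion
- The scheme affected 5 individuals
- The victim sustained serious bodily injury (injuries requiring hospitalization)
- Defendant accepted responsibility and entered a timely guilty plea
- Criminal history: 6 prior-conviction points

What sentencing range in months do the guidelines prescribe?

41-49 months

Base offense level for cyber intrusion: 29.
R2 does not apply.
R3 does not apply.
R4 applies: 29 + 4 = 33.
R5 applies (level before this adjustment is 33 ≥ 25, so +4): 33 + 4 = 37.
R6 applies: 37 − 3 = 34.
Level 34 exceeds the maximum of 32; capped at 32.
Final offense level: 32.
Criminal history: 6 prior points → Category B (5-6).
Level 32 falls in the 32 band.
Grid: Level 32 × Category B = 41-49 months.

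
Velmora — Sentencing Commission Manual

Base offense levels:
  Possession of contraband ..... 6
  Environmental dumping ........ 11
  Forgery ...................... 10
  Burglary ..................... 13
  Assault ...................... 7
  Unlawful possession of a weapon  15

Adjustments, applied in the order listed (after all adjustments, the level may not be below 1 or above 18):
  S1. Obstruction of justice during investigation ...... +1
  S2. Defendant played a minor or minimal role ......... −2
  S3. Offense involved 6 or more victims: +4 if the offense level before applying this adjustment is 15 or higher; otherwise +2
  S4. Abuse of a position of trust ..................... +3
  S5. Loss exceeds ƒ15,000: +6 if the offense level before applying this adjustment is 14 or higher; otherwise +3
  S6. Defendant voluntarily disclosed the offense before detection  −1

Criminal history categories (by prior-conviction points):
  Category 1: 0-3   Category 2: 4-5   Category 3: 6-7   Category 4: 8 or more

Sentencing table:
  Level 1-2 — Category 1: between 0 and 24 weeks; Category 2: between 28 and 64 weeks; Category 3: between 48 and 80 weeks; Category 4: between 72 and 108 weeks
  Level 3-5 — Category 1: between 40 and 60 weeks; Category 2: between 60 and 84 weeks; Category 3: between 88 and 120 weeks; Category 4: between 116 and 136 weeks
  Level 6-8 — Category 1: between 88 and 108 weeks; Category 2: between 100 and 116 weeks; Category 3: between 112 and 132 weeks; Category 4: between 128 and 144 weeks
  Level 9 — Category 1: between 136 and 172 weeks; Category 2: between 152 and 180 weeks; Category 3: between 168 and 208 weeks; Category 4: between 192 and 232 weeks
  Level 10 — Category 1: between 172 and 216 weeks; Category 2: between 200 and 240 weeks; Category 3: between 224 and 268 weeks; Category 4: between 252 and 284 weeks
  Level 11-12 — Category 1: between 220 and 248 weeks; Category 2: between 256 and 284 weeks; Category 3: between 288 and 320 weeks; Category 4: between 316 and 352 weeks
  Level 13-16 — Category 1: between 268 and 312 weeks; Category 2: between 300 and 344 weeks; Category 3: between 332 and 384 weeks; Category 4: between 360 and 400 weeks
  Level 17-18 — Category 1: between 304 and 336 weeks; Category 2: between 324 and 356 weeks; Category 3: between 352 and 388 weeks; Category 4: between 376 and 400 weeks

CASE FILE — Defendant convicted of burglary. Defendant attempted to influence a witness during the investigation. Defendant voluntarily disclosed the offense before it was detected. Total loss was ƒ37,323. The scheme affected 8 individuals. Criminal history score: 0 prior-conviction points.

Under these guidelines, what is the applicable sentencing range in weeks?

304-336 weeks

Base offense level for burglary: 13.
S1 applies: 13 + 1 = 14.
S2 does not apply.
S3 applies (level before this adjustment is 14 < 15, so +2): 14 + 2 = 16.
S5 applies (level before this adjustment is 16 ≥ 14, so +6): 16 + 6 = 22.
S6 applies: 22 − 1 = 21.
Level 21 exceeds the maximum of 18; capped at 18.
Final offense level: 18.
Criminal history: 0 prior points → Category 1 (0-3).
Level 18 falls in the 17-18 band.
Grid: Level 17-18 × Category 1 = 304-336 weeks.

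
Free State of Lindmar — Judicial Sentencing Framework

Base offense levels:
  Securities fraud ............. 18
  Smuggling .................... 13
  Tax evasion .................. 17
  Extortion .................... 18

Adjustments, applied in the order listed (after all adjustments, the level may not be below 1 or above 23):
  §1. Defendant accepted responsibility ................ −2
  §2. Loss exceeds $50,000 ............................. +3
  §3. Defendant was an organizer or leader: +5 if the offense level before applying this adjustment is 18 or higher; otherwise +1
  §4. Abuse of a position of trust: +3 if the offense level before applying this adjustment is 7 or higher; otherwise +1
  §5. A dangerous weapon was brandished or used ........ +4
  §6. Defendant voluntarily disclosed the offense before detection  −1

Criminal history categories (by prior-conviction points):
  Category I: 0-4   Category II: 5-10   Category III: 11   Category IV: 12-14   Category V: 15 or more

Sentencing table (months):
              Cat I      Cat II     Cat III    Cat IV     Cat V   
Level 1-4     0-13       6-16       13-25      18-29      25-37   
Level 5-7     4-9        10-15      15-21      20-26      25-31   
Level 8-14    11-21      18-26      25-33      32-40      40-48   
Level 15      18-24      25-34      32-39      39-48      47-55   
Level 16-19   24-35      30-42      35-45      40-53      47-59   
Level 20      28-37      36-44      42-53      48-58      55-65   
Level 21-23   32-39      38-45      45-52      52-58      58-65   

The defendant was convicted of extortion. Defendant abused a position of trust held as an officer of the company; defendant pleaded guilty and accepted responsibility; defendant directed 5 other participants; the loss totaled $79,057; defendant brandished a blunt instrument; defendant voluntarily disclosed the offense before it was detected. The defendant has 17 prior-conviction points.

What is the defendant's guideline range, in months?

58-65 months

Base offense level for extortion: 18.
§1 applies: 18 − 2 = 16.
§2 applies: 16 + 3 = 19.
§3 applies (level before this adjustment is 19 ≥ 18, so +5): 19 + 5 = 24.
§4 applies (level before this adjustment is 24 ≥ 7, so +3): 24 + 3 = 27.
§5 applies: 27 + 4 = 31.
§6 applies: 31 − 1 = 30.
Level 30 exceeds the maximum of 23; capped at 23.
Final offense level: 23.
Criminal history: 17 prior points → Category V (15+).
Level 23 falls in the 21-23 band.
Grid: Level 21-23 × Category V = 58-65 months.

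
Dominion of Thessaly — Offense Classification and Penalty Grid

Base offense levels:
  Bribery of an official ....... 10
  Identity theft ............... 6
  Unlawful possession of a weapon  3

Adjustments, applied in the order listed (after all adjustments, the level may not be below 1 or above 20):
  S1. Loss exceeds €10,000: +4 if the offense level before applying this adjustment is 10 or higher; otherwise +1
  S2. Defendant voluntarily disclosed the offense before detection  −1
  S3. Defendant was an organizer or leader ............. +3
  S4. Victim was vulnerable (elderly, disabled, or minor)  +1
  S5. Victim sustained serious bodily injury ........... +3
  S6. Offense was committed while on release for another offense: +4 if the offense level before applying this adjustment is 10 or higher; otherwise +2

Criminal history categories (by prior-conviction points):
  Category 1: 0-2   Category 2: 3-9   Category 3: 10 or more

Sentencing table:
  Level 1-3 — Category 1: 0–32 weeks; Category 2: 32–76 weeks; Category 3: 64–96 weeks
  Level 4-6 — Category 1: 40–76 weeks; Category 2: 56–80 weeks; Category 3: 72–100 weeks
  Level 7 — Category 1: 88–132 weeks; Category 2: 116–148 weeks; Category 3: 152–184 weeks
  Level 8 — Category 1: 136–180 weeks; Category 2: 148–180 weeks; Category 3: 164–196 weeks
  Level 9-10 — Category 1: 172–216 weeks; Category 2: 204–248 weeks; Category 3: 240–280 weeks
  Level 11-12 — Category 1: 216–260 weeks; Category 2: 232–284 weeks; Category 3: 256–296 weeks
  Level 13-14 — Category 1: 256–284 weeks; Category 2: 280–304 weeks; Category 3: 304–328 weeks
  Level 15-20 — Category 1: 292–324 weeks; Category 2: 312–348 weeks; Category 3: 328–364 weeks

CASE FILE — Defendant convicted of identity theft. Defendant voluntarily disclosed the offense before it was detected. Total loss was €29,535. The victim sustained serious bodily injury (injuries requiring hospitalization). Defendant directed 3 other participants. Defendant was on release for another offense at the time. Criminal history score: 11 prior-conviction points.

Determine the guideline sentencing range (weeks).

Base offense level for identity theft: 6.
S1 applies (level before this adjustment is 6 < 10, so +1): 6 + 1 = 7.
S2 applies: 7 − 1 = 6.
S3 applies: 6 + 3 = 9.
S4 does not apply.
S5 applies: 9 + 3 = 12.
S6 applies (level before this adjustment is 12 ≥ 10, so +4): 12 + 4 = 16.
Final offense level: 16.
Criminal history: 11 prior points → Category 3 (10+).
Level 16 falls in the 15-20 band.
Grid: Level 15-20 × Category 3 = 328-364 weeks.

328-364 weeks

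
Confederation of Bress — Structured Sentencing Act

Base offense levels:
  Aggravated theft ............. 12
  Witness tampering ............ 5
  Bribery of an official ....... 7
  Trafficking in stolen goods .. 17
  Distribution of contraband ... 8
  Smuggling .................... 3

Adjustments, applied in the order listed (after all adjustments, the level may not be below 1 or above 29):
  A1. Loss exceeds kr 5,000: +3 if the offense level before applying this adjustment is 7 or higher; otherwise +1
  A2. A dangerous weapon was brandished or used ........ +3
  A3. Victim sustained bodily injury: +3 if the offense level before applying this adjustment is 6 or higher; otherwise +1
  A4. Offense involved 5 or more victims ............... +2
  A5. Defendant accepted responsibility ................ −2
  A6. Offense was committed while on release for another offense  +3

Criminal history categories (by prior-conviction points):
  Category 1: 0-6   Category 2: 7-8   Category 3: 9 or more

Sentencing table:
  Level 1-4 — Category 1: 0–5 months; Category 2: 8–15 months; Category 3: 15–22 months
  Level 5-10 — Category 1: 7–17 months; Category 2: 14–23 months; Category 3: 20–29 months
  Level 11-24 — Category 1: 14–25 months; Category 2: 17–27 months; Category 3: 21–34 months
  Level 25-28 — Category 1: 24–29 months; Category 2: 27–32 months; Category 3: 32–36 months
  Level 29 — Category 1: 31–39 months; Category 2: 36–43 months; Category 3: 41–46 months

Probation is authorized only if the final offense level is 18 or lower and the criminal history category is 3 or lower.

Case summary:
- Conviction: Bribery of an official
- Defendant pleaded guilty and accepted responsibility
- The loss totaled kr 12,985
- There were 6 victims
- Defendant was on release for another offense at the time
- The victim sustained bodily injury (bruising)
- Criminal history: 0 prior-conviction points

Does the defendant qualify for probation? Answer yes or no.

Base offense level for bribery of an official: 7.
A1 applies (level before this adjustment is 7 ≥ 7, so +3): 7 + 3 = 10.
A3 applies (level before this adjustment is 10 ≥ 6, so +3): 10 + 3 = 13.
A4 applies: 13 + 2 = 15.
A5 applies: 15 − 2 = 13.
A6 applies: 13 + 3 = 16.
Final offense level: 16.
Criminal history: 0 prior points → Category 1 (0-6).
Level 16 falls in the 11-24 band.
Grid: Level 11-24 × Category 1 = 14-25 months.
Probation check: level 16 ≤ 18 and category 1 ≤ 3 → eligible.

Yes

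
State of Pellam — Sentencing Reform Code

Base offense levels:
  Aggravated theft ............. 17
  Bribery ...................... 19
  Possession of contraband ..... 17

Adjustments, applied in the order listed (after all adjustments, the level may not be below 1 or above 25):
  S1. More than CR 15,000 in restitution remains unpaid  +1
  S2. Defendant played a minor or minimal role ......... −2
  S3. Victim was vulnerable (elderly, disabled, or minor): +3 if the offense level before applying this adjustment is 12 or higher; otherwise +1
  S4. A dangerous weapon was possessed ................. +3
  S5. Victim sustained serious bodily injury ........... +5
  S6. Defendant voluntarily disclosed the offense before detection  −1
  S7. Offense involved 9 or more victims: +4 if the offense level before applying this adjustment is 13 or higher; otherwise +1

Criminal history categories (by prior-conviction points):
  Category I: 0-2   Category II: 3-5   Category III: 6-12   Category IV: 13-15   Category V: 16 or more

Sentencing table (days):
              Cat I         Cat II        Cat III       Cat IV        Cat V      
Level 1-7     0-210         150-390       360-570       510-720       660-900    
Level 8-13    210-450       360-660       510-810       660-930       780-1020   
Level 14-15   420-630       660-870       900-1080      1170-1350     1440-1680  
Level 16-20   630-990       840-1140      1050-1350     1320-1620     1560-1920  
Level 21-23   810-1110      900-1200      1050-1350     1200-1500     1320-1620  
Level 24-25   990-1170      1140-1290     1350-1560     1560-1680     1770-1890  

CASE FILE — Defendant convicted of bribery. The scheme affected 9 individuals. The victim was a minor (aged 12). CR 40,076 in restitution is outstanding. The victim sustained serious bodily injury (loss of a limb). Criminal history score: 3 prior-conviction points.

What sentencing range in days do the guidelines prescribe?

1140-1290 days

Base offense level for bribery: 19.
S1 applies: 19 + 1 = 20.
S2 does not apply.
S3 applies (level before this adjustment is 20 ≥ 12, so +3): 20 + 3 = 23.
S5 applies: 23 + 5 = 28.
S7 applies (level before this adjustment is 28 ≥ 13, so +4): 28 + 4 = 32.
Level 32 exceeds the maximum of 25; capped at 25.
Final offense level: 25.
Criminal history: 3 prior points → Category II (3-5).
Level 25 falls in the 24-25 band.
Grid: Level 24-25 × Category II = 1140-1290 days.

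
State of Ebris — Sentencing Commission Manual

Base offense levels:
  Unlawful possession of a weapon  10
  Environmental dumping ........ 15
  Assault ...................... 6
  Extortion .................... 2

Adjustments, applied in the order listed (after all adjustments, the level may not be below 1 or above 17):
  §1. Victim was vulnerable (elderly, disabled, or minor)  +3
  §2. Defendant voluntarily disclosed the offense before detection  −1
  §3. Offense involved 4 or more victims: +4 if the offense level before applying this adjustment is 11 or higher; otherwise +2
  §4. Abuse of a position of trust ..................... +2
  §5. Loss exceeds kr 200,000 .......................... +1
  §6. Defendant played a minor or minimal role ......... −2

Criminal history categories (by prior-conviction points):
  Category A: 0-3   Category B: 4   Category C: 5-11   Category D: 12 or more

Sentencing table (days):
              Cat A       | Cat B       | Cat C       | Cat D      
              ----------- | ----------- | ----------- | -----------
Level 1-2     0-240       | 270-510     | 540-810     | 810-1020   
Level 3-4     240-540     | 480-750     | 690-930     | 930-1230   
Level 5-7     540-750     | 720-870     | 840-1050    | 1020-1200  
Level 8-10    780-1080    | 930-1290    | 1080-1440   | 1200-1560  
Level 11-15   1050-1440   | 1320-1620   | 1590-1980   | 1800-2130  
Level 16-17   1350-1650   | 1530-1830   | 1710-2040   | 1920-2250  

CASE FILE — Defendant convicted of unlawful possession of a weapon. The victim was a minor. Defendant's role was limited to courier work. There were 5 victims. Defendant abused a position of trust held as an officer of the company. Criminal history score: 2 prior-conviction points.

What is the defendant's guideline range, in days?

Base offense level for unlawful possession of a weapon: 10.
§1 applies: 10 + 3 = 13.
§3 applies (level before this adjustment is 13 ≥ 11, so +4): 13 + 4 = 17.
§4 applies: 17 + 2 = 19.
§6 applies: 19 − 2 = 17.
Final offense level: 17.
Criminal history: 2 prior points → Category A (0-3).
Level 17 falls in the 16-17 band.
Grid: Level 16-17 × Category A = 1350-1650 days.

1350-1650 days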